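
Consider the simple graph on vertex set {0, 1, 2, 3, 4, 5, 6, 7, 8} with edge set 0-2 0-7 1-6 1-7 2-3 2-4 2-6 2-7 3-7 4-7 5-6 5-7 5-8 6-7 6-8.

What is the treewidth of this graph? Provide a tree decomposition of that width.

Treewidth 2.
One optimal decomposition is:
Bags: B1 = {2, 6, 7}  B2 = {5, 6, 7}  B3 = {2, 4, 7}  B4 = {1, 6, 7}  B5 = {0, 2, 7}  B6 = {2, 3, 7}  B7 = {5, 6, 8}
Tree: B1–B2, B1–B3, B1–B4, B3–B5, B3–B6, B2–B7

The largest bag has 3 vertices, giving width 2; this decomposition certifies tw(G) ≤ 2. Conversely, {5, 6, 8} is a clique of size 3, and the vertices of any clique must share a bag in every tree decomposition; so some bag has ≥ 3 vertices and tw(G) ≥ 2. Combining the bounds, tw(G) = 2.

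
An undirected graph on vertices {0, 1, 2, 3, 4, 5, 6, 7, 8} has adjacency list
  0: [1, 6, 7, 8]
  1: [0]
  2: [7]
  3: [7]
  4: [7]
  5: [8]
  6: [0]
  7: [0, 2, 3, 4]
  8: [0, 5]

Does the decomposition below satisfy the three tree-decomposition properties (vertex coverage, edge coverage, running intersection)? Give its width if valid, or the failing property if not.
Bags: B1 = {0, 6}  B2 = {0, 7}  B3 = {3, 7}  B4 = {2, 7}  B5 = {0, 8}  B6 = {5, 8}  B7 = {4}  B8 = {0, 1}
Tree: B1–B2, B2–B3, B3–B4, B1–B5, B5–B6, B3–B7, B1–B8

No — edge (7,4) lies in no bag.

A tree decomposition must satisfy three properties: every vertex lies in some bag; for every edge, both endpoints lie together in some bag; and for every vertex, the bags containing it form a connected subtree. Here edge (7,4) lies in no bag, so the decomposition is invalid.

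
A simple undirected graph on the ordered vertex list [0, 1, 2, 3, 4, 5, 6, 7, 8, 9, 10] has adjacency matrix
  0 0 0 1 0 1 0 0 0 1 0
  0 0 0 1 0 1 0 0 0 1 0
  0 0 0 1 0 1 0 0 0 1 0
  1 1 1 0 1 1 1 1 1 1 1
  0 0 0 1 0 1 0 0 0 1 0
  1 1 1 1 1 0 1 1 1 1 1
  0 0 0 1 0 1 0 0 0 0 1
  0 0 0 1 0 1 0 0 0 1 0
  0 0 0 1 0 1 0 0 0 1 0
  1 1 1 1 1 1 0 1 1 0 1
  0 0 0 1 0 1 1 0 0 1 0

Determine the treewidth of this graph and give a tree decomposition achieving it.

Treewidth 3.
Bags: B1 = {0, 3, 5, 9}  B2 = {3, 4, 5, 9}  B3 = {1, 3, 5, 9}  B4 = {2, 3, 5, 9}  B5 = {3, 5, 7, 9}  B6 = {3, 5, 9, 10}  B7 = {3, 5, 8, 9}  B8 = {3, 5, 6, 10}
Tree: B1–B2, B1–B3, B2–B4, B2–B5, B1–B6, B3–B7, B6–B8

The largest bag has 4 vertices, giving width 3; this decomposition certifies tw(G) ≤ 3. On the other hand G contains the 4-clique {0, 3, 5, 9}. A clique must lie in a single bag of any decomposition, so no decomposition can have width below 3. Hence tw(G) = 3 exactly.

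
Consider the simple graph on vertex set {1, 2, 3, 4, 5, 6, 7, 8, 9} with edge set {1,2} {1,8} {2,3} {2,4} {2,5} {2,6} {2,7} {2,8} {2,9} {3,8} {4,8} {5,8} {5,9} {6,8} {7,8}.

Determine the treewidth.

2

A width-2 tree decomposition is:
Bags: B1 = {2, 7, 8}  B2 = {2, 6, 8}  B3 = {2, 5, 8}  B4 = {2, 4, 8}  B5 = {1, 2, 8}  B6 = {2, 3, 8}  B7 = {2, 5, 9}
Tree: B1–B2, B2–B3, B1–B4, B3–B5, B3–B6, B3–B7
The largest bag has 3 vertices, giving width 2; this decomposition certifies tw(G) ≤ 2. For the lower bound, the 3 vertices {1, 2, 8} are pairwise adjacent, and any tree decomposition puts a clique entirely inside one bag — forcing width ≥ 2. Therefore the treewidth is 2.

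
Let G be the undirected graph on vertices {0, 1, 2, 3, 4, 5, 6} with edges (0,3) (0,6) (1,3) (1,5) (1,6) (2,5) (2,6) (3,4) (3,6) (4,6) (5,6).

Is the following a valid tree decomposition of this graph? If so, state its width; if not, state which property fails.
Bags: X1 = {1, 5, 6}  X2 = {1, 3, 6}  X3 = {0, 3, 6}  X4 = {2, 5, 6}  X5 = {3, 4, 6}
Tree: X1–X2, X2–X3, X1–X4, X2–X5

Checking the three conditions: (i) the bags cover all of {0, 1, 2, 3, 4, 5, 6}; (ii) for each edge, some bag contains both endpoints; (iii) the bags containing any fixed vertex form a subtree. All hold, so the decomposition is valid with width 3 − 1 = 2.

Yes; width 2.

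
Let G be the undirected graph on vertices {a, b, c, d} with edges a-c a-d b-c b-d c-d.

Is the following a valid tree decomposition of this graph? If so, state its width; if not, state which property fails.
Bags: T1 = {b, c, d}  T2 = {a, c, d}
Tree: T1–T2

Yes; width 2.

Every vertex of G appears in some bag (union = {a, b, c, d}); every edge is covered by a bag; and for each vertex v the set of bags containing v is connected in the bag tree. The decomposition is therefore valid. The largest bag has 3 vertices, so the width is 2.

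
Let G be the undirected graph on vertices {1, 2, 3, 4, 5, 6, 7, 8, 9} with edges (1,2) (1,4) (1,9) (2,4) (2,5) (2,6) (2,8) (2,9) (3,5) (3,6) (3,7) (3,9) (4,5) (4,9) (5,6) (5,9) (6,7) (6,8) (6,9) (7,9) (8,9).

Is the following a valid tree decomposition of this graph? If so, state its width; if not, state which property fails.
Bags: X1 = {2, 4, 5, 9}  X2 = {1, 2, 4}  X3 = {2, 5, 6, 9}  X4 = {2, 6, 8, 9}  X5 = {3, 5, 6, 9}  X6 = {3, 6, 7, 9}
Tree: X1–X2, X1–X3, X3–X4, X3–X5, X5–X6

No — edge (9,1) lies in no bag.

A tree decomposition must satisfy three properties: every vertex lies in some bag; for every edge, both endpoints lie together in some bag; and for every vertex, the bags containing it form a connected subtree. Here edge (9,1) lies in no bag, so the decomposition is invalid.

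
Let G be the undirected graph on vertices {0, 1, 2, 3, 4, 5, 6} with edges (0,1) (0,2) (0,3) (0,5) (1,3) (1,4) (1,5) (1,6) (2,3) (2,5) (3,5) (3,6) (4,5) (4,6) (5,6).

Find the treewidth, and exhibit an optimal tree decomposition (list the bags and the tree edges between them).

Treewidth 3.
Bags: B1 = {1, 3, 5, 6}  B2 = {0, 1, 3, 5}  B3 = {0, 2, 3, 5}  B4 = {1, 4, 5, 6}
Tree: B1–B2, B2–B3, B1–B4

Every bag has size at most 4, so the width is 4 − 1 = 3 and tw(G) ≤ 3. For the lower bound, the 4 vertices {0, 1, 3, 5} are pairwise adjacent, and any tree decomposition puts a clique entirely inside one bag — forcing width ≥ 3. Combining the bounds, tw(G) = 3.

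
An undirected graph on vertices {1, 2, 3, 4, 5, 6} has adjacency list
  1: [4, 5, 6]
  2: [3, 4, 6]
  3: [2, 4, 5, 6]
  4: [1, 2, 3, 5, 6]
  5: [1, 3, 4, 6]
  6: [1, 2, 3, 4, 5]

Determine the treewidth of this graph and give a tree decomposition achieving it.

Treewidth 3.
One such decomposition:
Bags: B1 = {1, 4, 5, 6}  B2 = {3, 4, 5, 6}  B3 = {2, 3, 4, 6}
Tree: B1–B2, B2–B3

Each bag holds 4 vertices, so the decomposition has width 3, which upper-bounds the treewidth. For the lower bound, the 4 vertices {1, 4, 5, 6} are pairwise adjacent, and any tree decomposition puts a clique entirely inside one bag — forcing width ≥ 3. Hence tw(G) = 3 exactly.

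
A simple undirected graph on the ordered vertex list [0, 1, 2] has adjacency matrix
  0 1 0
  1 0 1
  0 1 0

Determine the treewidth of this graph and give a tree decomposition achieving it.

Treewidth 1.
Bags: B1 = {1, 2}  B2 = {0, 1}
Tree: B1–B2

The largest bag has 2 vertices, giving width 1; this decomposition certifies tw(G) ≤ 1. G has an edge, so its treewidth is at least 1. Therefore the treewidth is 1.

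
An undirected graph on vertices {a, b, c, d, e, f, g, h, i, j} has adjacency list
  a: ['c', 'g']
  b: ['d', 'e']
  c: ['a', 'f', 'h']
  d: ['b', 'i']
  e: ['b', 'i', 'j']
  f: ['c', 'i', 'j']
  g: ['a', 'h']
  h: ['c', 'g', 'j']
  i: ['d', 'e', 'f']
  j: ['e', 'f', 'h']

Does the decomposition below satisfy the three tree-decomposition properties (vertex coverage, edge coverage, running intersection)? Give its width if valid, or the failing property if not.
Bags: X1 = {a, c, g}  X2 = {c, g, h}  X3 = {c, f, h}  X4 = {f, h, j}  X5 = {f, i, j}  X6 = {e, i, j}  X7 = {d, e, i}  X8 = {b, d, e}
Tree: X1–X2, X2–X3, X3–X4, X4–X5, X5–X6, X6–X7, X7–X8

Every vertex of G appears in some bag (union = {a, b, c, d, e, f, g, h, i, j}); every edge is covered by a bag; and for each vertex v the set of bags containing v is connected in the bag tree. The decomposition is therefore valid. The largest bag has 3 vertices, so the width is 2.

Yes; width 2.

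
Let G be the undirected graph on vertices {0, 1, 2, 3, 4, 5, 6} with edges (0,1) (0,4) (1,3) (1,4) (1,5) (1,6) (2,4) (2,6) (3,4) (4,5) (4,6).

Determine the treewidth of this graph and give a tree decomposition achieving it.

Treewidth 2.
One optimal decomposition is:
Bags: B1 = {2, 4, 6}  B2 = {1, 4, 6}  B3 = {0, 1, 4}  B4 = {1, 3, 4}  B5 = {1, 4, 5}
Tree: B1–B2, B2–B3, B3–B4, B4–B5

Every bag has size at most 3, so the width is 3 − 1 = 2 and tw(G) ≤ 2. On the other hand G contains the 3-clique {0, 1, 4}. A clique must lie in a single bag of any decomposition, so no decomposition can have width below 2. Combining the bounds, tw(G) = 2.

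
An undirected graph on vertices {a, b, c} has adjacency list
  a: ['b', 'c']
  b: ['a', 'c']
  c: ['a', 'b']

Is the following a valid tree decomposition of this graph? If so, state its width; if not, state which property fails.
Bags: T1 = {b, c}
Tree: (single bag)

No — vertex a appears in no bag.

A tree decomposition must satisfy three properties: every vertex lies in some bag; for every edge, both endpoints lie together in some bag; and for every vertex, the bags containing it form a connected subtree. Here vertex a appears in no bag, so the decomposition is invalid.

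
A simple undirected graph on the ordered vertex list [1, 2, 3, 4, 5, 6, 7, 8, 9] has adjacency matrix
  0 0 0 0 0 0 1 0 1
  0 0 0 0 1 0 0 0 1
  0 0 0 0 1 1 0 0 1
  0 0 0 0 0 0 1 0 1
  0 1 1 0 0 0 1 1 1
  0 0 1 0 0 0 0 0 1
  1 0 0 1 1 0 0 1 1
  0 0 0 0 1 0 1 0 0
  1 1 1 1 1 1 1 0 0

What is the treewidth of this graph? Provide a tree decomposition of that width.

Treewidth 2.
Bags: B1 = {5, 7, 9}  B2 = {4, 7, 9}  B3 = {5, 7, 8}  B4 = {3, 5, 9}  B5 = {3, 6, 9}  B6 = {1, 7, 9}  B7 = {2, 5, 9}
Tree: B1–B2, B1–B3, B1–B4, B4–B5, B1–B6, B4–B7

The largest bag has 3 vertices, giving width 2; this decomposition certifies tw(G) ≤ 2. On the other hand G contains the 3-clique {5, 7, 8}. A clique must lie in a single bag of any decomposition, so no decomposition can have width below 2. Combining the bounds, tw(G) = 2.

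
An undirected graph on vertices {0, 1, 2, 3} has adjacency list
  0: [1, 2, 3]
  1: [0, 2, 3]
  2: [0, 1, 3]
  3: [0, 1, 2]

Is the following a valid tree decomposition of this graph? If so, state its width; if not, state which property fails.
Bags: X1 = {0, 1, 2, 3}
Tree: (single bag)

Yes; width 3.

Every vertex of G appears in some bag (union = {0, 1, 2, 3}); every edge is covered by a bag; and for each vertex v the set of bags containing v is connected in the bag tree. The decomposition is therefore valid. The largest bag has 4 vertices, so the width is 3.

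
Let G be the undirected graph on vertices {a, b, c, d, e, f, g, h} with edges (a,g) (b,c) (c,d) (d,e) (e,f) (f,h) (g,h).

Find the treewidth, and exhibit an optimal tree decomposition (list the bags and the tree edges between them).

The largest bag has 2 vertices, giving width 1; this decomposition certifies tw(G) ≤ 1. Since G has at least one edge (e.g. a–g), it is not an edgeless graph, so tw(G) ≥ 1. The upper and lower bounds meet at 1, so that is the treewidth.

Treewidth 1.
Bags: B1 = {a, g}  B2 = {g, h}  B3 = {f, h}  B4 = {e, f}  B5 = {d, e}  B6 = {c, d}  B7 = {b, c}
Tree: B1–B2, B2–B3, B3–B4, B4–B5, B5–B6, B6–B7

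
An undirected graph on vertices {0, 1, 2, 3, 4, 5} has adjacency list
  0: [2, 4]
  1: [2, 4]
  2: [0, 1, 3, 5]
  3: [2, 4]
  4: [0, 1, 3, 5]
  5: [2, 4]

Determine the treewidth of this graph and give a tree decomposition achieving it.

Every bag has size at most 3, so the width is 3 − 1 = 2 and tw(G) ≤ 2. Since 3–2–1–4–3 is a cycle in G, G is not acyclic. Forests are exactly the graphs of treewidth ≤ 1, so tw(G) ≥ 2. Therefore the treewidth is 2.

Treewidth 2.
One optimal decomposition is:
Bags: B1 = {2, 3, 4}  B2 = {1, 2, 4}  B3 = {0, 2, 4}  B4 = {2, 4, 5}
Tree: B1–B2, B2–B3, B3–B4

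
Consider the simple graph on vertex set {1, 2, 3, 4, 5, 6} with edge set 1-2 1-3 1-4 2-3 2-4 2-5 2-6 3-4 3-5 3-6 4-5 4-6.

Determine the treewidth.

A width-3 tree decomposition is:
Bags: B1 = {2, 3, 4, 6}  B2 = {1, 2, 3, 4}  B3 = {2, 3, 4, 5}
Tree: B1–B2, B1–B3
Every bag has size at most 4, so the width is 4 − 1 = 3 and tw(G) ≤ 3. For the lower bound, the 4 vertices {1, 2, 3, 4} are pairwise adjacent, and any tree decomposition puts a clique entirely inside one bag — forcing width ≥ 3. Hence tw(G) = 3 exactly.

3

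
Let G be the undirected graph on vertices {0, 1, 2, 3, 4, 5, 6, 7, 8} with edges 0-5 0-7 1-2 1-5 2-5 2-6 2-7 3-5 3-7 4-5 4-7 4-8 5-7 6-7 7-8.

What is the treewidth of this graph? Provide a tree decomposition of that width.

Treewidth 2.
Bags: B1 = {3, 5, 7}  B2 = {4, 5, 7}  B3 = {0, 5, 7}  B4 = {4, 7, 8}  B5 = {2, 5, 7}  B6 = {2, 6, 7}  B7 = {1, 2, 5}
Tree: B1–B2, B2–B3, B2–B4, B3–B5, B5–B6, B5–B7

The largest bag has 3 vertices, giving width 2; this decomposition certifies tw(G) ≤ 2. Conversely, {1, 2, 5} is a clique of size 3, and the vertices of any clique must share a bag in every tree decomposition; so some bag has ≥ 3 vertices and tw(G) ≥ 2. Combining the bounds, tw(G) = 2.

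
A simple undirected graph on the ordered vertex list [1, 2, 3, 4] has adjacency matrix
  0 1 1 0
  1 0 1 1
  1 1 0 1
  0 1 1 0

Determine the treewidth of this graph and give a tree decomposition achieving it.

Treewidth 2.
One such decomposition:
Bags: B1 = {2, 3, 4}  B2 = {1, 2, 3}
Tree: B1–B2

Each bag holds 3 vertices, so the decomposition has width 2, which upper-bounds the treewidth. On the other hand G contains the 3-clique {1, 2, 3}. A clique must lie in a single bag of any decomposition, so no decomposition can have width below 2. Combining the bounds, tw(G) = 2.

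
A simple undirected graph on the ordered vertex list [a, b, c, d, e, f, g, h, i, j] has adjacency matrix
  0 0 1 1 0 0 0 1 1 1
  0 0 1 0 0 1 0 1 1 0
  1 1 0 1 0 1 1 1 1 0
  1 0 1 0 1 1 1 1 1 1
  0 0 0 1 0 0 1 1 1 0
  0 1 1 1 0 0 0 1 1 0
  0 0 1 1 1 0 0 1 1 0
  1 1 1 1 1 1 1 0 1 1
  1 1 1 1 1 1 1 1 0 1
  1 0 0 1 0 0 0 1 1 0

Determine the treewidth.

4

A width-4 tree decomposition is:
Bags: B1 = {c, d, g, h, i}  B2 = {a, c, d, h, i}  B3 = {d, e, g, h, i}  B4 = {a, d, h, i, j}  B5 = {c, d, f, h, i}  B6 = {b, c, f, h, i}
Tree: B1–B2, B1–B3, B2–B4, B1–B5, B5–B6
Every bag has size at most 5, so the width is 5 − 1 = 4 and tw(G) ≤ 4. For the lower bound, the 5 vertices {a, d, h, i, j} are pairwise adjacent, and any tree decomposition puts a clique entirely inside one bag — forcing width ≥ 4. Combining the bounds, tw(G) = 4.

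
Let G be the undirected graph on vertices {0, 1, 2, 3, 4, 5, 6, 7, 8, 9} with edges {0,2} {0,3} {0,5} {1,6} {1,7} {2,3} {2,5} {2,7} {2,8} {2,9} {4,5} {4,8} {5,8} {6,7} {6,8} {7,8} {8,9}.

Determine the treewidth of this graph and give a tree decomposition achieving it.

Treewidth 2.
Bags: B1 = {2, 5, 8}  B2 = {4, 5, 8}  B3 = {2, 7, 8}  B4 = {0, 2, 5}  B5 = {2, 8, 9}  B6 = {6, 7, 8}  B7 = {0, 2, 3}  B8 = {1, 6, 7}
Tree: B1–B2, B1–B3, B1–B4, B3–B5, B3–B6, B4–B7, B6–B8

Every bag has size at most 3, so the width is 3 − 1 = 2 and tw(G) ≤ 2. Conversely, {1, 6, 7} is a clique of size 3, and the vertices of any clique must share a bag in every tree decomposition; so some bag has ≥ 3 vertices and tw(G) ≥ 2. The upper and lower bounds meet at 2, so that is the treewidth.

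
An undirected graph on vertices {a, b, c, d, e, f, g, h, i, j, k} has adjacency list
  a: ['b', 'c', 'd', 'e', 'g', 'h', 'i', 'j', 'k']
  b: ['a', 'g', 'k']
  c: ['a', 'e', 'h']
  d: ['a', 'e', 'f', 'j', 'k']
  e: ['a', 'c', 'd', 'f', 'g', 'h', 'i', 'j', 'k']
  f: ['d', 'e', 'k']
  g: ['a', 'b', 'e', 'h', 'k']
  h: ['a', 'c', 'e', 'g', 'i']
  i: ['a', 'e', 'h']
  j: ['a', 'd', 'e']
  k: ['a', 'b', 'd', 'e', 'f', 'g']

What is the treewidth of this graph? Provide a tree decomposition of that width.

Treewidth 3.
One such decomposition:
Bags: B1 = {a, e, g, k}  B2 = {a, e, g, h}  B3 = {a, c, e, h}  B4 = {a, d, e, k}  B5 = {a, d, e, j}  B6 = {a, b, g, k}  B7 = {d, e, f, k}  B8 = {a, e, h, i}
Tree: B1–B2, B2–B3, B1–B4, B4–B5, B1–B6, B4–B7, B3–B8

Each bag holds 4 vertices, so the decomposition has width 3, which upper-bounds the treewidth. Conversely, {a, d, e, j} is a clique of size 4, and the vertices of any clique must share a bag in every tree decomposition; so some bag has ≥ 4 vertices and tw(G) ≥ 3. Combining the bounds, tw(G) = 3.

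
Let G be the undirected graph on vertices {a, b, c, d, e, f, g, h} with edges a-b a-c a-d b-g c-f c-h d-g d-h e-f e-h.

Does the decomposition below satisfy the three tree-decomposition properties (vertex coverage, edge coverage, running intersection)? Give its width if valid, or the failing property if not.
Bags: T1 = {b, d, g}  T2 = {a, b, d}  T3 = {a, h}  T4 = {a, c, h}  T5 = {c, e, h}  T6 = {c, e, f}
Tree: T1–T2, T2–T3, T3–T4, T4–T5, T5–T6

No — edge (d,h) lies in no bag.

A tree decomposition must satisfy three properties: every vertex lies in some bag; for every edge, both endpoints lie together in some bag; and for every vertex, the bags containing it form a connected subtree. Here edge (d,h) lies in no bag, so the decomposition is invalid.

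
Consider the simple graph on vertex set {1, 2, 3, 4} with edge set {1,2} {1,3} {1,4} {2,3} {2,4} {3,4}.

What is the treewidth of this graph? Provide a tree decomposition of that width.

With just one bag of size 4, the width is 4 − 1 = 3, so tw(G) ≤ 3. For the lower bound, the 4 vertices {1, 2, 3, 4} are pairwise adjacent, and any tree decomposition puts a clique entirely inside one bag — forcing width ≥ 3. The upper and lower bounds meet at 3, so that is the treewidth.

Treewidth 3.
Bags: B1 = {1, 2, 3, 4}
Tree: (single bag)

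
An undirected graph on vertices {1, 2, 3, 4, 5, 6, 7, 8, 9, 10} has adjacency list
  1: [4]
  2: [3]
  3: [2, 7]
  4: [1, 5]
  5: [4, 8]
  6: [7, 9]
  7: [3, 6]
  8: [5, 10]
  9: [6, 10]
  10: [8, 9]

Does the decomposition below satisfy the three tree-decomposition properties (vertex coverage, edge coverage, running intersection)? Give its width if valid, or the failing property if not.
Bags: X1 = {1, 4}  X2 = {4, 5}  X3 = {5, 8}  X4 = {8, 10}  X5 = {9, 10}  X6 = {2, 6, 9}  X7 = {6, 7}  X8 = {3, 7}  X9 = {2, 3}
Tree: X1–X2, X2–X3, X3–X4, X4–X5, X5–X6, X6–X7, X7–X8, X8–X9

No — bags containing vertex 2 are not connected in the tree.

A tree decomposition must satisfy three properties: every vertex lies in some bag; for every edge, both endpoints lie together in some bag; and for every vertex, the bags containing it form a connected subtree. Here bags containing vertex 2 are not connected in the tree, so the decomposition is invalid.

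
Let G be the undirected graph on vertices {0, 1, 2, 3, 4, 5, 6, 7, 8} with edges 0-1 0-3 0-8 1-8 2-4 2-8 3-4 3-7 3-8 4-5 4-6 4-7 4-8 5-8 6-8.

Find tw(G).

2

A width-2 tree decomposition is:
Bags: B1 = {4, 6, 8}  B2 = {3, 4, 8}  B3 = {3, 4, 7}  B4 = {2, 4, 8}  B5 = {4, 5, 8}  B6 = {0, 3, 8}  B7 = {0, 1, 8}
Tree: B1–B2, B2–B3, B2–B4, B2–B5, B2–B6, B6–B7
The largest bag has 3 vertices, giving width 2; this decomposition certifies tw(G) ≤ 2. On the other hand G contains the 3-clique {0, 1, 8}. A clique must lie in a single bag of any decomposition, so no decomposition can have width below 2. Combining the bounds, tw(G) = 2.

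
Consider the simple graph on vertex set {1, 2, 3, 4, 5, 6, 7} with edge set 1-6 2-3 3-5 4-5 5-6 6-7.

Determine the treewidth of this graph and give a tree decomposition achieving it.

Treewidth 1.
Bags: B1 = {6, 7}  B2 = {5, 6}  B3 = {4, 5}  B4 = {3, 5}  B5 = {1, 6}  B6 = {2, 3}
Tree: B1–B2, B2–B3, B2–B4, B1–B5, B4–B6

The largest bag has 2 vertices, giving width 1; this decomposition certifies tw(G) ≤ 1. Any graph with an edge has treewidth ≥ 1, and G has the edge 6–7. Hence tw(G) = 1 exactly.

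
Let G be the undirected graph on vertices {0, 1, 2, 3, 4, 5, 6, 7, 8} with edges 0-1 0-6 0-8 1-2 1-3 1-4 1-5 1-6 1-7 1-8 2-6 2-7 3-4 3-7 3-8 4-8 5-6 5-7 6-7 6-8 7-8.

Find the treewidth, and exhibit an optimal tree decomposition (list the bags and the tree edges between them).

The largest bag has 4 vertices, giving width 3; this decomposition certifies tw(G) ≤ 3. For the lower bound, the 4 vertices {1, 3, 4, 8} are pairwise adjacent, and any tree decomposition puts a clique entirely inside one bag — forcing width ≥ 3. Combining the bounds, tw(G) = 3.

Treewidth 3.
One such decomposition:
Bags: B1 = {1, 6, 7, 8}  B2 = {1, 3, 7, 8}  B3 = {1, 3, 4, 8}  B4 = {1, 2, 6, 7}  B5 = {1, 5, 6, 7}  B6 = {0, 1, 6, 8}
Tree: B1–B2, B2–B3, B1–B4, B4–B5, B1–B6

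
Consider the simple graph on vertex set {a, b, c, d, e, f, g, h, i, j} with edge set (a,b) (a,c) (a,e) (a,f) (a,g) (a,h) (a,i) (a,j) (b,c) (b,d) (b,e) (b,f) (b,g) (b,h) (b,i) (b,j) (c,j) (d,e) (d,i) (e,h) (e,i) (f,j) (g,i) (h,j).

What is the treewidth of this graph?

A width-3 tree decomposition is:
Bags: B1 = {b, d, e, i}  B2 = {a, b, e, i}  B3 = {a, b, e, h}  B4 = {a, b, h, j}  B5 = {a, b, g, i}  B6 = {a, b, f, j}  B7 = {a, b, c, j}
Tree: B1–B2, B2–B3, B3–B4, B2–B5, B4–B6, B6–B7
Each bag holds 4 vertices, so the decomposition has width 3, which upper-bounds the treewidth. On the other hand G contains the 4-clique {b, d, e, i}. A clique must lie in a single bag of any decomposition, so no decomposition can have width below 3. Combining the bounds, tw(G) = 3.

3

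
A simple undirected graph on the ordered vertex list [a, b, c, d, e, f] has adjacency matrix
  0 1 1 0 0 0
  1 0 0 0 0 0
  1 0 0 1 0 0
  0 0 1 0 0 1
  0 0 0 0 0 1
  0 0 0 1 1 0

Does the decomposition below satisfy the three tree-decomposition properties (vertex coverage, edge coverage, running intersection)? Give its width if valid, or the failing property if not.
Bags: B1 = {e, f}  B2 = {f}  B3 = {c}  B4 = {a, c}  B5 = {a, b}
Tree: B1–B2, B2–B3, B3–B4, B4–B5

No — vertex d appears in no bag.

A tree decomposition must satisfy three properties: every vertex lies in some bag; for every edge, both endpoints lie together in some bag; and for every vertex, the bags containing it form a connected subtree. Here vertex d appears in no bag, so the decomposition is invalid.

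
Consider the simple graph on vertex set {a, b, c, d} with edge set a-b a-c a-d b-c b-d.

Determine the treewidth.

2

A width-2 tree decomposition is:
Bags: B1 = {a, b, d}  B2 = {a, b, c}
Tree: B1–B2
Every bag has size at most 3, so the width is 3 − 1 = 2 and tw(G) ≤ 2. On the other hand G contains the 3-clique {a, b, d}. A clique must lie in a single bag of any decomposition, so no decomposition can have width below 2. Combining the bounds, tw(G) = 2.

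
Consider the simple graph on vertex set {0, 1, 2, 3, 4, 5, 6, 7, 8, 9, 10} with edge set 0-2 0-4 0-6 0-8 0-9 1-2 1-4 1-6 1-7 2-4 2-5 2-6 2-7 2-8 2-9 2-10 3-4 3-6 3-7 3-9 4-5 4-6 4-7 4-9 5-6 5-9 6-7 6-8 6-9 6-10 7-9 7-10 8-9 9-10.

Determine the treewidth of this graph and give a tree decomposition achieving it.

Treewidth 4.
Bags: B1 = {2, 6, 7, 9, 10}  B2 = {2, 4, 6, 7, 9}  B3 = {2, 4, 5, 6, 9}  B4 = {0, 2, 4, 6, 9}  B5 = {3, 4, 6, 7, 9}  B6 = {0, 2, 6, 8, 9}  B7 = {1, 2, 4, 6, 7}
Tree: B1–B2, B2–B3, B3–B4, B2–B5, B4–B6, B2–B7

The largest bag has 5 vertices, giving width 4; this decomposition certifies tw(G) ≤ 4. On the other hand G contains the 5-clique {1, 2, 4, 6, 7}. A clique must lie in a single bag of any decomposition, so no decomposition can have width below 4. Combining the bounds, tw(G) = 4.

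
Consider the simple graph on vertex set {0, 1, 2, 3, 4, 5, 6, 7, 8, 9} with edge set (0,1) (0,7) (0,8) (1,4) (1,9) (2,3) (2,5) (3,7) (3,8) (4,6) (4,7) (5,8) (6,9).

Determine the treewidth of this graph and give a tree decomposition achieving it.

Treewidth 2.
One such decomposition:
Bags: B1 = {2, 5, 8}  B2 = {2, 3, 8}  B3 = {0, 3, 8}  B4 = {0, 3, 7}  B5 = {0, 1, 7}  B6 = {1, 4, 7}  B7 = {1, 4, 9}  B8 = {4, 6, 9}
Tree: B1–B2, B2–B3, B3–B4, B4–B5, B5–B6, B6–B7, B7–B8

Every bag has size at most 3, so the width is 3 − 1 = 2 and tw(G) ≤ 2. The edges 5–2–3–8–5 form a cycle, so G is not a tree and its treewidth is at least 2. Therefore the treewidth is 2.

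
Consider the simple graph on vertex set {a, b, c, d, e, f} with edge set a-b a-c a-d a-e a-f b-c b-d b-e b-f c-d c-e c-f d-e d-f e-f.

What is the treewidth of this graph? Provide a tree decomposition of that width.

Treewidth 5.
One such decomposition:
Bags: B1 = {a, b, c, d, e, f}
Tree: (single bag)

A single bag containing all 6 vertices is trivially a valid decomposition of width 5. Conversely, {a, b, c, d, e, f} is a clique of size 6, and the vertices of any clique must share a bag in every tree decomposition; so some bag has ≥ 6 vertices and tw(G) ≥ 5. Therefore the treewidth is 5.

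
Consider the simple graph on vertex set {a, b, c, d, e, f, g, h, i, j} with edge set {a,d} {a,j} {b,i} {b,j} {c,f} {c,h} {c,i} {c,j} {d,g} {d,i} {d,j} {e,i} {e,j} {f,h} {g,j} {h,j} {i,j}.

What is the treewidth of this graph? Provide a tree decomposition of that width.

Every bag has size at most 3, so the width is 3 − 1 = 2 and tw(G) ≤ 2. For the lower bound, the 3 vertices {d, g, j} are pairwise adjacent, and any tree decomposition puts a clique entirely inside one bag — forcing width ≥ 2. Combining the bounds, tw(G) = 2.

Treewidth 2.
One optimal decomposition is:
Bags: B1 = {c, i, j}  B2 = {d, i, j}  B3 = {b, i, j}  B4 = {e, i, j}  B5 = {c, h, j}  B6 = {d, g, j}  B7 = {a, d, j}  B8 = {c, f, h}
Tree: B1–B2, B1–B3, B1–B4, B1–B5, B2–B6, B2–B7, B5–B8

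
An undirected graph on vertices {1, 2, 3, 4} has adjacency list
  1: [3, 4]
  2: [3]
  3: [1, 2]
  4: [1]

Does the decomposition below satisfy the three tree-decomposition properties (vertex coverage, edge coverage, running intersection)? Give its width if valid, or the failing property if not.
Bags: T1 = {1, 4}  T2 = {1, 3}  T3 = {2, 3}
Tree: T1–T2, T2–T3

Checking the three conditions: (i) the bags cover all of {1, 2, 3, 4}; (ii) for each edge, some bag contains both endpoints; (iii) the bags containing any fixed vertex form a subtree. All hold, so the decomposition is valid with width 2 − 1 = 1.

Yes; width 1.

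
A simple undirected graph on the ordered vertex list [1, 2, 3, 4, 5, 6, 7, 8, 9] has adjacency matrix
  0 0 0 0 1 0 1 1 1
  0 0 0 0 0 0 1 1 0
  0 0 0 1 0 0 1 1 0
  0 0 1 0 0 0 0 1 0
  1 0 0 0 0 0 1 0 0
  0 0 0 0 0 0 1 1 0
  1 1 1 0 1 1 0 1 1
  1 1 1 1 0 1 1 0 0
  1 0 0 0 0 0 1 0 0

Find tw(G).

A width-2 tree decomposition is:
Bags: B1 = {1, 7, 8}  B2 = {1, 5, 7}  B3 = {3, 7, 8}  B4 = {2, 7, 8}  B5 = {3, 4, 8}  B6 = {6, 7, 8}  B7 = {1, 7, 9}
Tree: B1–B2, B1–B3, B3–B4, B3–B5, B1–B6, B1–B7
The largest bag has 3 vertices, giving width 2; this decomposition certifies tw(G) ≤ 2. For the lower bound, the 3 vertices {3, 4, 8} are pairwise adjacent, and any tree decomposition puts a clique entirely inside one bag — forcing width ≥ 2. Therefore the treewidth is 2.

2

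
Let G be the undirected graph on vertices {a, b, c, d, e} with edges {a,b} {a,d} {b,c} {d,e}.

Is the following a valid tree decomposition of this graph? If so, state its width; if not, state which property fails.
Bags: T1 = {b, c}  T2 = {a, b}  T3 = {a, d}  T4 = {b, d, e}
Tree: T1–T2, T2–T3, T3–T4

No — bags containing vertex b are not connected in the tree.

A tree decomposition must satisfy three properties: every vertex lies in some bag; for every edge, both endpoints lie together in some bag; and for every vertex, the bags containing it form a connected subtree. Here bags containing vertex b are not connected in the tree, so the decomposition is invalid.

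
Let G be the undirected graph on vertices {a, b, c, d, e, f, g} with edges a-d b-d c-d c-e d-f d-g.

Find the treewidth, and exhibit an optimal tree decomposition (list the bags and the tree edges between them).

Every bag has size at most 2, so the width is 2 − 1 = 1 and tw(G) ≤ 1. G has an edge, so its treewidth is at least 1. The upper and lower bounds meet at 1, so that is the treewidth.

Treewidth 1.
One optimal decomposition is:
Bags: B1 = {c, d}  B2 = {d, g}  B3 = {a, d}  B4 = {b, d}  B5 = {c, e}  B6 = {d, f}
Tree: B1–B2, B2–B3, B1–B4, B1–B5, B4–B6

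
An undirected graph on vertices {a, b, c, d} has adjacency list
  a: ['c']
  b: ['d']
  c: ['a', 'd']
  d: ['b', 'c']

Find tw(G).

A width-1 tree decomposition is:
Bags: B1 = {a, c}  B2 = {c, d}  B3 = {b, d}
Tree: B1–B2, B2–B3
Each bag holds 2 vertices, so the decomposition has width 1, which upper-bounds the treewidth. G has an edge, so its treewidth is at least 1. Combining the bounds, tw(G) = 1.

1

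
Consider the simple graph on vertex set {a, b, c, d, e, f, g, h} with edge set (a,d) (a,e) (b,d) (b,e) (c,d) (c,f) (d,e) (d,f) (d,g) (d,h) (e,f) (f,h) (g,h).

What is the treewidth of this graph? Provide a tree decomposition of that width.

Treewidth 2.
Bags: B1 = {d, f, h}  B2 = {d, g, h}  B3 = {d, e, f}  B4 = {c, d, f}  B5 = {b, d, e}  B6 = {a, d, e}
Tree: B1–B2, B1–B3, B1–B4, B3–B5, B3–B6

Each bag holds 3 vertices, so the decomposition has width 2, which upper-bounds the treewidth. For the lower bound, the 3 vertices {d, g, h} are pairwise adjacent, and any tree decomposition puts a clique entirely inside one bag — forcing width ≥ 2. The upper and lower bounds meet at 2, so that is the treewidth.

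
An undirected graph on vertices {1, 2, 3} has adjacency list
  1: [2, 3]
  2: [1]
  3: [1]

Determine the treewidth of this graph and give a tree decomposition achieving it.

Each bag holds 2 vertices, so the decomposition has width 1, which upper-bounds the treewidth. G has an edge, so its treewidth is at least 1. The upper and lower bounds meet at 1, so that is the treewidth.

Treewidth 1.
One such decomposition:
Bags: B1 = {1, 2}  B2 = {1, 3}
Tree: B1–B2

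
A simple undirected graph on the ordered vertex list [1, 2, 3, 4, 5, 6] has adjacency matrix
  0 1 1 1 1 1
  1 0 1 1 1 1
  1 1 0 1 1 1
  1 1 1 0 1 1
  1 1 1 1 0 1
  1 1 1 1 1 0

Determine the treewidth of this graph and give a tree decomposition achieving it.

With just one bag of size 6, the width is 6 − 1 = 5, so tw(G) ≤ 5. Conversely, {1, 2, 3, 4, 5, 6} is a clique of size 6, and the vertices of any clique must share a bag in every tree decomposition; so some bag has ≥ 6 vertices and tw(G) ≥ 5. The upper and lower bounds meet at 5, so that is the treewidth.

Treewidth 5.
One optimal decomposition is:
Bags: B1 = {1, 2, 3, 4, 5, 6}
Tree: (single bag)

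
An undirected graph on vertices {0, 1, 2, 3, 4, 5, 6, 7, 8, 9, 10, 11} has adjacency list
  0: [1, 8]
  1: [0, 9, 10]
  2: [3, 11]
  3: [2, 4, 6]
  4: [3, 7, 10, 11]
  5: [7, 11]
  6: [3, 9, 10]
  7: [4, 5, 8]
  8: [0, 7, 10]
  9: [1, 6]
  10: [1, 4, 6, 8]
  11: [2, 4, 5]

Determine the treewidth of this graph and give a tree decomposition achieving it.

The largest bag has 4 vertices, giving width 3; this decomposition certifies tw(G) ≤ 3. For the lower bound: the 4 vertex sets {2,5,11}, {7}, {4}, {3,6,8,10} are disjoint, each induces a connected subgraph, and every pair is joined by at least one edge of G. Contracting each set to a single vertex therefore yields K_{4} as a minor, and since treewidth is minor-monotone, tw(G) ≥ tw(K_{4}) = 3. Hence tw(G) = 3 exactly.

Treewidth 3.
One such decomposition:
Bags: B1 = {2, 5, 7, 11}  B2 = {2, 4, 7, 11}  B3 = {2, 3, 4, 7}  B4 = {3, 4, 7, 8}  B5 = {3, 4, 8, 10}  B6 = {3, 6, 8, 10}  B7 = {0, 6, 8, 10}  B8 = {0, 1, 6, 10}  B9 = {0, 1, 6, 9}
Tree: B1–B2, B2–B3, B3–B4, B4–B5, B5–B6, B6–B7, B7–B8, B8–B9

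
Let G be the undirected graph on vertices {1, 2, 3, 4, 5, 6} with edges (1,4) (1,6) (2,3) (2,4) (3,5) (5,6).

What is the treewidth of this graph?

A width-2 tree decomposition is:
Bags: B1 = {1, 5, 6}  B2 = {1, 4, 5}  B3 = {2, 4, 5}  B4 = {2, 3, 5}
Tree: B1–B2, B2–B3, B3–B4
The largest bag has 3 vertices, giving width 2; this decomposition certifies tw(G) ≤ 2. Since 5–6–1–4–2–3–5 is a cycle in G, G is not acyclic. Forests are exactly the graphs of treewidth ≤ 1, so tw(G) ≥ 2. The upper and lower bounds meet at 2, so that is the treewidth.

2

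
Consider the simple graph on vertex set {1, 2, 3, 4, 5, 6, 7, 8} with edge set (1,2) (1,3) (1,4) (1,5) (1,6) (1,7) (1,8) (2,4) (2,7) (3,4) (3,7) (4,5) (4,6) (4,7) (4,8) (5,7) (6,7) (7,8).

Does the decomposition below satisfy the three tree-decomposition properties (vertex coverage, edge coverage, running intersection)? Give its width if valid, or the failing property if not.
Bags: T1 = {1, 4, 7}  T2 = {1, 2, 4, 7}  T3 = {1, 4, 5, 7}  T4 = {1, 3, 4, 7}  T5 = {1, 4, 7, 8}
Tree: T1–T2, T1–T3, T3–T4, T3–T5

A tree decomposition must satisfy three properties: every vertex lies in some bag; for every edge, both endpoints lie together in some bag; and for every vertex, the bags containing it form a connected subtree. Here vertex 6 appears in no bag, so the decomposition is invalid.

No — vertex 6 appears in no bag.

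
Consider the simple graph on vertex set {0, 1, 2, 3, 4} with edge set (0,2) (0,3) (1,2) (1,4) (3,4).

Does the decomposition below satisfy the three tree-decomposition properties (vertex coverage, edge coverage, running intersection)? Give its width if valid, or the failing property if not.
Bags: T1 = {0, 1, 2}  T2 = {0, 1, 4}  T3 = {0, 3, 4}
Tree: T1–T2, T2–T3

Vertex coverage: the bags together contain {0, 1, 2, 3, 4}, the full vertex set. Edge coverage: each edge of G has both endpoints in at least one bag. Running intersection: for every vertex, the bags containing it form a connected subtree. All three properties hold, so this is a valid tree decomposition of width max|bag| − 1 = 2, and hence tw(G) ≤ 2.

Yes; width 2.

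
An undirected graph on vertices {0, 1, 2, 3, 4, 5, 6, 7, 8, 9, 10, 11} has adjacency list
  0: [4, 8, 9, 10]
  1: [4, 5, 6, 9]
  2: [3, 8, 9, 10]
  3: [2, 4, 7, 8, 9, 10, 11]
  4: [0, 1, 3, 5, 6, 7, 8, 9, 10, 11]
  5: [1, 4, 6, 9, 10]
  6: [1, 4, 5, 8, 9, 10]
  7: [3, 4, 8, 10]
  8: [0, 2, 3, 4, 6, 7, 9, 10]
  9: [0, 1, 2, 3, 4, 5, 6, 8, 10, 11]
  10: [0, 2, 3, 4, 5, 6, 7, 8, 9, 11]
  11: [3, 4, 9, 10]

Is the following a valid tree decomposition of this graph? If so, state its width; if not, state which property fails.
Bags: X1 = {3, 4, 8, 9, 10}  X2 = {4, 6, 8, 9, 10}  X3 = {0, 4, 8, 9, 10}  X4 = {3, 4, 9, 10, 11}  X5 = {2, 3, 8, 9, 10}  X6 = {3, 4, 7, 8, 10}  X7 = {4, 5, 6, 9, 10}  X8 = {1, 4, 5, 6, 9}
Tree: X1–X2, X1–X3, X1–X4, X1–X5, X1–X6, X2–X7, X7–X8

Vertex coverage: the bags together contain {0, 1, 2, 3, 4, 5, 6, 7, 8, 9, 10, 11}, the full vertex set. Edge coverage: each edge of G has both endpoints in at least one bag. Running intersection: for every vertex, the bags containing it form a connected subtree. All three properties hold, so this is a valid tree decomposition of width max|bag| − 1 = 4, and hence tw(G) ≤ 4.

Yes; width 4.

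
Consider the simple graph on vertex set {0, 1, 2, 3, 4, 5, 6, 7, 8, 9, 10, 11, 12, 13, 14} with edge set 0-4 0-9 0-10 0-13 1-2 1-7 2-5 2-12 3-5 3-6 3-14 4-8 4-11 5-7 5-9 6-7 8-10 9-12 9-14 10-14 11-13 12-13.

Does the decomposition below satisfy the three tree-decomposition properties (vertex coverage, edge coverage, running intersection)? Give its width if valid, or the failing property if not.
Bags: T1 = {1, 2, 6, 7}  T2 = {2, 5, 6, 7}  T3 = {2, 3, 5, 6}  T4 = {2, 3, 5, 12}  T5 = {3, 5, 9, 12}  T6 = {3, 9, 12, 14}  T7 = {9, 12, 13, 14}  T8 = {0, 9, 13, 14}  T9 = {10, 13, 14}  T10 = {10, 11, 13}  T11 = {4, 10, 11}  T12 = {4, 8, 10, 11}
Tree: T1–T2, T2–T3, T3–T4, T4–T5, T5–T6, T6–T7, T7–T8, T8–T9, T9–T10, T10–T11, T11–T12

A tree decomposition must satisfy three properties: every vertex lies in some bag; for every edge, both endpoints lie together in some bag; and for every vertex, the bags containing it form a connected subtree. Here edge (0,10) lies in no bag, so the decomposition is invalid.

No — edge (0,10) lies in no bag.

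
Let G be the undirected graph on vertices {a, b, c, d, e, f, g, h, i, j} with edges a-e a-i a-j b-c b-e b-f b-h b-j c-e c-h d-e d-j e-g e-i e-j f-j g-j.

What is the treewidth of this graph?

2

A width-2 tree decomposition is:
Bags: B1 = {a, e, j}  B2 = {b, e, j}  B3 = {e, g, j}  B4 = {b, c, e}  B5 = {a, e, i}  B6 = {b, c, h}  B7 = {d, e, j}  B8 = {b, f, j}
Tree: B1–B2, B1–B3, B2–B4, B1–B5, B4–B6, B1–B7, B2–B8
Every bag has size at most 3, so the width is 3 − 1 = 2 and tw(G) ≤ 2. Conversely, {d, e, j} is a clique of size 3, and the vertices of any clique must share a bag in every tree decomposition; so some bag has ≥ 3 vertices and tw(G) ≥ 2. Combining the bounds, tw(G) = 2.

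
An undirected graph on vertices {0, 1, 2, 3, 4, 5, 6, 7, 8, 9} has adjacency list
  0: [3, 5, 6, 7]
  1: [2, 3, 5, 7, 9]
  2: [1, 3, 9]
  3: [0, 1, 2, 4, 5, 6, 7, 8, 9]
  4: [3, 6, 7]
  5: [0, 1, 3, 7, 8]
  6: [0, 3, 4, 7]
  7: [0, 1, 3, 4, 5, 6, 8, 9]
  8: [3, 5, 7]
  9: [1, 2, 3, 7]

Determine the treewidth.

3

A width-3 tree decomposition is:
Bags: B1 = {1, 3, 5, 7}  B2 = {3, 5, 7, 8}  B3 = {0, 3, 5, 7}  B4 = {0, 3, 6, 7}  B5 = {1, 3, 7, 9}  B6 = {1, 2, 3, 9}  B7 = {3, 4, 6, 7}
Tree: B1–B2, B2–B3, B3–B4, B1–B5, B5–B6, B4–B7
Each bag holds 4 vertices, so the decomposition has width 3, which upper-bounds the treewidth. On the other hand G contains the 4-clique {1, 2, 3, 9}. A clique must lie in a single bag of any decomposition, so no decomposition can have width below 3. Combining the bounds, tw(G) = 3.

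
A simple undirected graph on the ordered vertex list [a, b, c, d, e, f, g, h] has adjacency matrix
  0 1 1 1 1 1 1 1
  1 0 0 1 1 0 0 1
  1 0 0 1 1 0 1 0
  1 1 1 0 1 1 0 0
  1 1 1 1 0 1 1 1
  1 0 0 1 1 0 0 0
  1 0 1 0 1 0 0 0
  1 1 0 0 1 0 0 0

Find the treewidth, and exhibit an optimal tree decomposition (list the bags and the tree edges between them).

Treewidth 3.
Bags: B1 = {a, c, d, e}  B2 = {a, b, d, e}  B3 = {a, d, e, f}  B4 = {a, c, e, g}  B5 = {a, b, e, h}
Tree: B1–B2, B2–B3, B1–B4, B2–B5

Each bag holds 4 vertices, so the decomposition has width 3, which upper-bounds the treewidth. Conversely, {a, c, d, e} is a clique of size 4, and the vertices of any clique must share a bag in every tree decomposition; so some bag has ≥ 4 vertices and tw(G) ≥ 3. Combining the bounds, tw(G) = 3.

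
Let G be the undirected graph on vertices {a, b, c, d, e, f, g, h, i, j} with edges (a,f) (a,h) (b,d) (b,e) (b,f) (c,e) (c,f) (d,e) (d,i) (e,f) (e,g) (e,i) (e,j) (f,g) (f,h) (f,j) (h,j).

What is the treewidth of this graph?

2

A width-2 tree decomposition is:
Bags: B1 = {f, h, j}  B2 = {e, f, j}  B3 = {a, f, h}  B4 = {e, f, g}  B5 = {b, e, f}  B6 = {b, d, e}  B7 = {d, e, i}  B8 = {c, e, f}
Tree: B1–B2, B1–B3, B2–B4, B4–B5, B5–B6, B6–B7, B2–B8
Each bag holds 3 vertices, so the decomposition has width 2, which upper-bounds the treewidth. Conversely, {b, d, e} is a clique of size 3, and the vertices of any clique must share a bag in every tree decomposition; so some bag has ≥ 3 vertices and tw(G) ≥ 2. Hence tw(G) = 2 exactly.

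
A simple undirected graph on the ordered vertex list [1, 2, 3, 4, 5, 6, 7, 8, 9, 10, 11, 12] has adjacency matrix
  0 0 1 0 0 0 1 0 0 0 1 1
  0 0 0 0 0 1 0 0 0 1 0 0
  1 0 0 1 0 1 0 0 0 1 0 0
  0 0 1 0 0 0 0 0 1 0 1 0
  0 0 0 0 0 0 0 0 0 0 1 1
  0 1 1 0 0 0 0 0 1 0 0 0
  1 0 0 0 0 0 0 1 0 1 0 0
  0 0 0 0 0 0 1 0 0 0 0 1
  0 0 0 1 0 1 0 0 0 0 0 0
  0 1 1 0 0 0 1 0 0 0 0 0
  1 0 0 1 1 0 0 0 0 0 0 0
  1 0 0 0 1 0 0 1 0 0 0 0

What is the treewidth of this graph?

A width-3 tree decomposition is:
Bags: B1 = {2, 4, 6, 9}  B2 = {2, 3, 4, 6}  B3 = {2, 3, 4, 10}  B4 = {3, 4, 10, 11}  B5 = {1, 3, 10, 11}  B6 = {1, 7, 10, 11}  B7 = {1, 5, 7, 11}  B8 = {1, 5, 7, 12}  B9 = {5, 7, 8, 12}
Tree: B1–B2, B2–B3, B3–B4, B4–B5, B5–B6, B6–B7, B7–B8, B8–B9
The largest bag has 4 vertices, giving width 3; this decomposition certifies tw(G) ≤ 3. For the lower bound: the 4 vertex sets {2,6,9}, {4}, {3}, {1,7,10,11} are disjoint, each induces a connected subgraph, and every pair is joined by at least one edge of G. Contracting each set to a single vertex therefore yields K_{4} as a minor, and since treewidth is minor-monotone, tw(G) ≥ tw(K_{4}) = 3. Therefore the treewidth is 3.

3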